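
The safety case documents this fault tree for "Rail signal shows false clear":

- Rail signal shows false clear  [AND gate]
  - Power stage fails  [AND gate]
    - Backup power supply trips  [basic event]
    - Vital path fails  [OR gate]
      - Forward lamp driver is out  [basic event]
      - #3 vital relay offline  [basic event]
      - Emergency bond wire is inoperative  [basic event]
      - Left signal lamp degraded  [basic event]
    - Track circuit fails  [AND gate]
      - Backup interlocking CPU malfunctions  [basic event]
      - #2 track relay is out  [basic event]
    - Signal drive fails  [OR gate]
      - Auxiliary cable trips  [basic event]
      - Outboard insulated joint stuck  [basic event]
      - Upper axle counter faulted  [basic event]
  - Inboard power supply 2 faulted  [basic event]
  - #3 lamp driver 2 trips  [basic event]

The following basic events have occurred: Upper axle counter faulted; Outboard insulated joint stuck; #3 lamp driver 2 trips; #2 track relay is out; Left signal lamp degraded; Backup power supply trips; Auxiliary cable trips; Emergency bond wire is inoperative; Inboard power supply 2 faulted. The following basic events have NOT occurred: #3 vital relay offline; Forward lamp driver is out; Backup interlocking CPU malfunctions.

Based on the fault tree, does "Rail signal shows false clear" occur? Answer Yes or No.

Vital path fails [OR]: Forward lamp driver is out=not, #3 vital relay offline=not, Emergency bond wire is inoperative=occurs, Left signal lamp degraded=occurs → at least one input occurs → occurs.
Track circuit fails [AND]: Backup interlocking CPU malfunctions=not, #2 track relay is out=occurs → not all inputs occur → does not occur.
Signal drive fails [OR]: Auxiliary cable trips=occurs, Outboard insulated joint stuck=occurs, Upper axle counter faulted=occurs → at least one input occurs → occurs.
Power stage fails [AND]: Backup power supply trips=occurs, Vital path fails=occurs, Track circuit fails=not, Signal drive fails=occurs → not all inputs occur → does not occur.
Rail signal shows false clear [AND]: Power stage fails=not, Inboard power supply 2 faulted=occurs, #3 lamp driver 2 trips=occurs → not all inputs occur → does not occur.

No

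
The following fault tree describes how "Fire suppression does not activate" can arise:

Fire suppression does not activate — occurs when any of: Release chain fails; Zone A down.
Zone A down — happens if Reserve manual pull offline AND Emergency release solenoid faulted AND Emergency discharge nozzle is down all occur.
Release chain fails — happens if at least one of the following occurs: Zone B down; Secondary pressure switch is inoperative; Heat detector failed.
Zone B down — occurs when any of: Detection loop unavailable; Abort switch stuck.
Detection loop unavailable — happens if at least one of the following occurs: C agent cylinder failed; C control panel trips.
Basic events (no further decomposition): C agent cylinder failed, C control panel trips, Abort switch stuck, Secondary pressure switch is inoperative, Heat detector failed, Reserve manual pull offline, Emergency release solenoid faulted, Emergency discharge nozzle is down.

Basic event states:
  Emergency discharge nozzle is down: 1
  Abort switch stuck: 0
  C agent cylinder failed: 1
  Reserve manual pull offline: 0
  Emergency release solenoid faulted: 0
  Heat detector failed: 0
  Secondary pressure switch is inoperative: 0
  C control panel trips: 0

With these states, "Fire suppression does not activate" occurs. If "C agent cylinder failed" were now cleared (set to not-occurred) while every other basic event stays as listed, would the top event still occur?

Counterfactual: set "C agent cylinder failed" to not occurred.
Detection loop unavailable [OR]: C agent cylinder failed=not, C control panel trips=not → no input occurs → does not occur.
Zone B down [OR]: Detection loop unavailable=not, Abort switch stuck=not → no input occurs → does not occur.
Release chain fails [OR]: Zone B down=not, Secondary pressure switch is inoperative=not, Heat detector failed=not → no input occurs → does not occur.
Zone A down [AND]: Reserve manual pull offline=not, Emergency release solenoid faulted=not, Emergency discharge nozzle is down=occurs → not all inputs occur → does not occur.
Fire suppression does not activate [OR]: Release chain fails=not, Zone A down=not → no input occurs → does not occur.

No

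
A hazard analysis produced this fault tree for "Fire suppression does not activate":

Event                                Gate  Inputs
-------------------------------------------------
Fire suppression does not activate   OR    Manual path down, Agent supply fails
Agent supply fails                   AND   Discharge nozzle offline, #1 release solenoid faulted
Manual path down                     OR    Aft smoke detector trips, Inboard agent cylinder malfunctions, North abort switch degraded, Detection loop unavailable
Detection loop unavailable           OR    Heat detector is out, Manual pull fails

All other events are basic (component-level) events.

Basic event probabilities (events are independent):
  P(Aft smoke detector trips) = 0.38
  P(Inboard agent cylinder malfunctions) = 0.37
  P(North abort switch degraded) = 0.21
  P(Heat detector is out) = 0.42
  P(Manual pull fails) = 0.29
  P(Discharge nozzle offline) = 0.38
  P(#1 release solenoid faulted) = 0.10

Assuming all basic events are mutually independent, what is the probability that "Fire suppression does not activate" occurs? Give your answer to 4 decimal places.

0.8778

P(Detection loop unavailable) [OR] = 1 − (1−0.42) × (1−0.29) = 0.588200
P(Manual path down) [OR] = 1 − (1−0.38) × (1−0.37) × (1−0.21) × (1−0.588200) = 0.872929
P(Agent supply fails) [AND] = 0.38 × 0.10 = 0.038000
P(Fire suppression does not activate) [OR] = 1 − (1−0.872929) × (1−0.038000) = 0.877758
Rounded to 4 decimal places: P(Fire suppression does not activate) ≈ 0.8778.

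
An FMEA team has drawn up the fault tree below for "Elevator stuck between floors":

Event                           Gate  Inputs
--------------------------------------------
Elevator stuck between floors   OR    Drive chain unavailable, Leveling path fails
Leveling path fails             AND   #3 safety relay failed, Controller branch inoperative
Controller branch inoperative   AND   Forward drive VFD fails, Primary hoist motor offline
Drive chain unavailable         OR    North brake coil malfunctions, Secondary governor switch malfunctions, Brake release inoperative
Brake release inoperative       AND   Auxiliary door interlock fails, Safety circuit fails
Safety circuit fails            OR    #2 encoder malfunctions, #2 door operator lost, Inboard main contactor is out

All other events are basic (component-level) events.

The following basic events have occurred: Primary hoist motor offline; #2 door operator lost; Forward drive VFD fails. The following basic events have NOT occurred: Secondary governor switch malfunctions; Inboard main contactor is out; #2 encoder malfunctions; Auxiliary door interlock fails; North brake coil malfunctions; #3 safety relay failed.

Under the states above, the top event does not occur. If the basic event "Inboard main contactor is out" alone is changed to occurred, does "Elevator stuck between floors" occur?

No

Counterfactual: set "Inboard main contactor is out" to occurred.
Safety circuit fails [OR]: #2 encoder malfunctions=not, #2 door operator lost=occurs, Inboard main contactor is out=occurs → at least one input occurs → occurs.
Brake release inoperative [AND]: Auxiliary door interlock fails=not, Safety circuit fails=occurs → not all inputs occur → does not occur.
Drive chain unavailable [OR]: North brake coil malfunctions=not, Secondary governor switch malfunctions=not, Brake release inoperative=not → no input occurs → does not occur.
Controller branch inoperative [AND]: Forward drive VFD fails=occurs, Primary hoist motor offline=occurs → all inputs occur → occurs.
Leveling path fails [AND]: #3 safety relay failed=not, Controller branch inoperative=occurs → not all inputs occur → does not occur.
Elevator stuck between floors [OR]: Drive chain unavailable=not, Leveling path fails=not → no input occurs → does not occur.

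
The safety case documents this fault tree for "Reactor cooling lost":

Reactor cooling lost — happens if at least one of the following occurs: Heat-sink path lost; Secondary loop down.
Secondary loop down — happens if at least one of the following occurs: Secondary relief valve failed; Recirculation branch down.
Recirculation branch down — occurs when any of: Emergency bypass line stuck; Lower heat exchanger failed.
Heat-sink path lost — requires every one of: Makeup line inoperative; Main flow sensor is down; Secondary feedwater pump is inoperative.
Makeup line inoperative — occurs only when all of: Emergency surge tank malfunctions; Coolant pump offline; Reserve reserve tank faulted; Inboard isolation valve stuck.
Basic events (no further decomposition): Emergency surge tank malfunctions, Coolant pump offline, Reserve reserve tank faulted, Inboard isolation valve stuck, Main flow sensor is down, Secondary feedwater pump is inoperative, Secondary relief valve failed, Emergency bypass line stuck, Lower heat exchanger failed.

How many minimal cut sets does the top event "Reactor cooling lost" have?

4

Makeup line inoperative [AND]: one cut set from each child combined → 1 × 1 × 1 × 1 = 1 cut set(s).
Heat-sink path lost [AND]: one cut set from each child combined → 1 × 1 × 1 = 1 cut set(s).
Recirculation branch down [OR]: union of children's cut sets → 2 cut set(s).
Secondary loop down [OR]: union of children's cut sets → 3 cut set(s).
Reactor cooling lost [OR]: union of children's cut sets → 4 cut set(s).
Minimal cut sets: {Coolant pump offline, Emergency surge tank malfunctions, Inboard isolation valve stuck, Main flow sensor is down, Reserve reserve tank faulted, Secondary feedwater pump is inoperative}; {Secondary relief valve failed}; {Emergency bypass line stuck}; {Lower heat exchanger failed}.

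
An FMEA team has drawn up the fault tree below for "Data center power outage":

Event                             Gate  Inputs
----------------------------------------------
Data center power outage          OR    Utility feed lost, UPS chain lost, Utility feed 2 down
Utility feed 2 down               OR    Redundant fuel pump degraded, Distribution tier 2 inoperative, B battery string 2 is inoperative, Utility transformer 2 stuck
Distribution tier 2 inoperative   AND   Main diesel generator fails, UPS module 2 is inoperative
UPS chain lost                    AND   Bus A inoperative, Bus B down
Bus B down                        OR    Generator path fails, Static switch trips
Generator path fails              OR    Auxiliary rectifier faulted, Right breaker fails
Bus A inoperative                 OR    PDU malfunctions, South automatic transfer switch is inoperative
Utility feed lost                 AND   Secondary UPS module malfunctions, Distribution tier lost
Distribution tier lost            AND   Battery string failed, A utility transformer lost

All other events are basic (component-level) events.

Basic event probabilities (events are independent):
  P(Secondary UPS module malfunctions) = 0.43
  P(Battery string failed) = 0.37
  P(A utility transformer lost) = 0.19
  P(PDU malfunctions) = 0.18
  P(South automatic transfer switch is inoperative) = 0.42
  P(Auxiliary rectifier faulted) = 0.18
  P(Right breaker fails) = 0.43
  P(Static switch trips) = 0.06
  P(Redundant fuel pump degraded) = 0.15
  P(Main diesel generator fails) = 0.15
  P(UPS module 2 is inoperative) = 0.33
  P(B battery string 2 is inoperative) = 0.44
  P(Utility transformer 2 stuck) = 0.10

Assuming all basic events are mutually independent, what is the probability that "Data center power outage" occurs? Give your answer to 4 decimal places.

0.7212

P(Distribution tier lost) [AND] = 0.37 × 0.19 = 0.070300
P(Utility feed lost) [AND] = 0.43 × 0.070300 = 0.030229
P(Bus A inoperative) [OR] = 1 − (1−0.18) × (1−0.42) = 0.524400
P(Generator path fails) [OR] = 1 − (1−0.18) × (1−0.43) = 0.532600
P(Bus B down) [OR] = 1 − (1−0.532600) × (1−0.06) = 0.560644
P(UPS chain lost) [AND] = 0.524400 × 0.560644 = 0.294002
P(Distribution tier 2 inoperative) [AND] = 0.15 × 0.33 = 0.049500
P(Utility feed 2 down) [OR] = 1 − (1−0.15) × (1−0.049500) × (1−0.44) × (1−0.10) = 0.592806
P(Data center power outage) [OR] = 1 − (1−0.030229) × (1−0.294002) × (1−0.592806) = 0.721212
Rounded to 4 decimal places: P(Data center power outage) ≈ 0.7212.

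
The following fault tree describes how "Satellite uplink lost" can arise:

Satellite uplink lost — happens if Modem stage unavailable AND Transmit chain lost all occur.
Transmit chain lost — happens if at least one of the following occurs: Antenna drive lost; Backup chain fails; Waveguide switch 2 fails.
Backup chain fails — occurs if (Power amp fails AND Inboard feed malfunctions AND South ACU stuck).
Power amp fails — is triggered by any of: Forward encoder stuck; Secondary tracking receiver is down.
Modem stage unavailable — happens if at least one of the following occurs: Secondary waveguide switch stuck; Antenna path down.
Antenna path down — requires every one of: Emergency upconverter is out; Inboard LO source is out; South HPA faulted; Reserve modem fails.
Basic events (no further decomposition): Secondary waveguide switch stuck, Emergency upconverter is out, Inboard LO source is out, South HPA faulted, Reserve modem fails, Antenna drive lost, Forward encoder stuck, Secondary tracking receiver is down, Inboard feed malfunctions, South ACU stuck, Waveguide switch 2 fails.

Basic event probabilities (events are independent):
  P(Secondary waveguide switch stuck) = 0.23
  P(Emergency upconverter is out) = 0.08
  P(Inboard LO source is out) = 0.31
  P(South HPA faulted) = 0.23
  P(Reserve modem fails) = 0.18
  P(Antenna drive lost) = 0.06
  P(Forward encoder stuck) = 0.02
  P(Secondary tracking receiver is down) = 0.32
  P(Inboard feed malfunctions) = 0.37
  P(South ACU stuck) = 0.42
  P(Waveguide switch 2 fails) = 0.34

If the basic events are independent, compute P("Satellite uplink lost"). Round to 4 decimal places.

0.0950

P(Antenna path down) [AND] = 0.08 × 0.31 × 0.23 × 0.18 = 0.001027
P(Modem stage unavailable) [OR] = 1 − (1−0.23) × (1−0.001027) = 0.230791
P(Power amp fails) [OR] = 1 − (1−0.02) × (1−0.32) = 0.333600
P(Backup chain fails) [AND] = 0.333600 × 0.37 × 0.42 = 0.051841
P(Transmit chain lost) [OR] = 1 − (1−0.06) × (1−0.051841) × (1−0.34) = 0.411762
P(Satellite uplink lost) [AND] = 0.230791 × 0.411762 = 0.095031
Rounded to 4 decimal places: P(Satellite uplink lost) ≈ 0.0950.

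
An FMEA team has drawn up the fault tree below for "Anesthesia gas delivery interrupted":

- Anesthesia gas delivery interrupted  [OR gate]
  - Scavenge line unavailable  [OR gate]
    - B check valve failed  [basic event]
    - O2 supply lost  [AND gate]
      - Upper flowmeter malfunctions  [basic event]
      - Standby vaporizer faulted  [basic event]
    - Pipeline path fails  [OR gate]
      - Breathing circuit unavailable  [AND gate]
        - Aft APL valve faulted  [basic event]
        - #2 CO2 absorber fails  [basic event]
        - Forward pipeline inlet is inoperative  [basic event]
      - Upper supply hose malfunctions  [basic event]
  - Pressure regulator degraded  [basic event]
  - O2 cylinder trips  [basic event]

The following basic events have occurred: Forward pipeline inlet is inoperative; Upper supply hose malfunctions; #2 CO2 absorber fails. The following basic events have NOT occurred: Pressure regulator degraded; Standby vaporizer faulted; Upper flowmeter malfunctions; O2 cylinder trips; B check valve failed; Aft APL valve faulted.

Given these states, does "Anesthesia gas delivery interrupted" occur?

O2 supply lost [AND]: Upper flowmeter malfunctions=not, Standby vaporizer faulted=not → not all inputs occur → does not occur.
Breathing circuit unavailable [AND]: Aft APL valve faulted=not, #2 CO2 absorber fails=occurs, Forward pipeline inlet is inoperative=occurs → not all inputs occur → does not occur.
Pipeline path fails [OR]: Breathing circuit unavailable=not, Upper supply hose malfunctions=occurs → at least one input occurs → occurs.
Scavenge line unavailable [OR]: B check valve failed=not, O2 supply lost=not, Pipeline path fails=occurs → at least one input occurs → occurs.
Anesthesia gas delivery interrupted [OR]: Scavenge line unavailable=occurs, Pressure regulator degraded=not, O2 cylinder trips=not → at least one input occurs → occurs.

Yes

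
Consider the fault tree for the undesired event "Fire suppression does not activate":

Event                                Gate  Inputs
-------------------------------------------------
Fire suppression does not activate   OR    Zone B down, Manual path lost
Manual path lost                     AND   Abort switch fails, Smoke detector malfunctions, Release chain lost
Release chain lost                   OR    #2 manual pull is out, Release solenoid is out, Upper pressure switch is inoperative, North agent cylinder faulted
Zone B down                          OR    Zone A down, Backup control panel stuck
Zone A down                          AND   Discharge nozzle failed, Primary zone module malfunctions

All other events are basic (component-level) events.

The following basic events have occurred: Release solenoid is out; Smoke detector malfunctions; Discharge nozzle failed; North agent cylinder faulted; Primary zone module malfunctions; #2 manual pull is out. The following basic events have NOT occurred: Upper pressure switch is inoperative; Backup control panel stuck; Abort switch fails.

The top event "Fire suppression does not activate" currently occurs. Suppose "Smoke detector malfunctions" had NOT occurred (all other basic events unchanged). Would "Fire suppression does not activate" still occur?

Counterfactual: set "Smoke detector malfunctions" to not occurred.
Zone A down [AND]: Discharge nozzle failed=occurs, Primary zone module malfunctions=occurs → all inputs occur → occurs.
Zone B down [OR]: Zone A down=occurs, Backup control panel stuck=not → at least one input occurs → occurs.
Release chain lost [OR]: #2 manual pull is out=occurs, Release solenoid is out=occurs, Upper pressure switch is inoperative=not, North agent cylinder faulted=occurs → at least one input occurs → occurs.
Manual path lost [AND]: Abort switch fails=not, Smoke detector malfunctions=not, Release chain lost=occurs → not all inputs occur → does not occur.
Fire suppression does not activate [OR]: Zone B down=occurs, Manual path lost=not → at least one input occurs → occurs.

Yes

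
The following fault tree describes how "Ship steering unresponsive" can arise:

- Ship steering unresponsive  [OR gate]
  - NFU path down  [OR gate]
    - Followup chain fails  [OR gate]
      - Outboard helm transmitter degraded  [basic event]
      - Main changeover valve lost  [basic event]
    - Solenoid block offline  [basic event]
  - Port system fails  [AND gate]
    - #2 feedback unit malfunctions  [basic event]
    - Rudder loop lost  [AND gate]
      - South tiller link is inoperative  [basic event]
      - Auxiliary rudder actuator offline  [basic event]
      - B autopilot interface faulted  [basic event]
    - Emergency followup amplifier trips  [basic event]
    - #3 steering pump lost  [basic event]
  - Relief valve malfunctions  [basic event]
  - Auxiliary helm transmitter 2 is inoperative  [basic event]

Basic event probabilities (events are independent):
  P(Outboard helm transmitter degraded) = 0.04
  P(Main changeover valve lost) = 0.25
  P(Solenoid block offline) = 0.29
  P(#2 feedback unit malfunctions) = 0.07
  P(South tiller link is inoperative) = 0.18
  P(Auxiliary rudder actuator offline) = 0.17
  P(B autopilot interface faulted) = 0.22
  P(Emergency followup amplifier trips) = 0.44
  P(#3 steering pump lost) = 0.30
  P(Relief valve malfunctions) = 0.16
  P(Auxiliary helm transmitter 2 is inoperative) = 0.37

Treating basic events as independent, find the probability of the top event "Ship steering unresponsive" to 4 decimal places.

0.7295

P(Followup chain fails) [OR] = 1 − (1−0.04) × (1−0.25) = 0.280000
P(NFU path down) [OR] = 1 − (1−0.280000) × (1−0.29) = 0.488800
P(Rudder loop lost) [AND] = 0.18 × 0.17 × 0.22 = 0.006732
P(Port system fails) [AND] = 0.07 × 0.006732 × 0.44 × 0.30 = 0.000062
P(Ship steering unresponsive) [OR] = 1 − (1−0.488800) × (1−0.000062) × (1−0.16) × (1−0.37) = 0.729490
Rounded to 4 decimal places: P(Ship steering unresponsive) ≈ 0.7295.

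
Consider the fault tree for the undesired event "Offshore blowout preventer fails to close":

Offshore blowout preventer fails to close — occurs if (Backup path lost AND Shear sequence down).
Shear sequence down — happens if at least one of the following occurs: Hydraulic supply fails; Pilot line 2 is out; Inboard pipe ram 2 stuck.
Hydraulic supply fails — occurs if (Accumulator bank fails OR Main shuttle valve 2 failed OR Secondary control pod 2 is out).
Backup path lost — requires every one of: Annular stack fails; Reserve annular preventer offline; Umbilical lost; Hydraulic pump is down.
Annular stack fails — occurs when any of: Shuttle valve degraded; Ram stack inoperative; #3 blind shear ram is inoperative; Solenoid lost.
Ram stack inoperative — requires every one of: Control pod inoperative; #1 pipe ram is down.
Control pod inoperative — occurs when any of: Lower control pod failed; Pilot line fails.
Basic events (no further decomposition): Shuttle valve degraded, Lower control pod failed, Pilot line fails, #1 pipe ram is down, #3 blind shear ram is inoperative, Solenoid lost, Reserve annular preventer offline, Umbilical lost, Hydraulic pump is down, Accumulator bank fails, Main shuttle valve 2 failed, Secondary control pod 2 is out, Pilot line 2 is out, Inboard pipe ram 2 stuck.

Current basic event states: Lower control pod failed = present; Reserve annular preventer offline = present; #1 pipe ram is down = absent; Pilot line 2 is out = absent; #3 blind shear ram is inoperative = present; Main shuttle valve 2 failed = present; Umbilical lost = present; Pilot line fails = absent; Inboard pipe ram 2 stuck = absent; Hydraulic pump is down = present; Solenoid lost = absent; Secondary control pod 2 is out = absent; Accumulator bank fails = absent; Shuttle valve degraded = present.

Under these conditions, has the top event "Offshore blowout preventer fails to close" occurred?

Yes

Control pod inoperative [OR]: Lower control pod failed=occurs, Pilot line fails=not → at least one input occurs → occurs.
Ram stack inoperative [AND]: Control pod inoperative=occurs, #1 pipe ram is down=not → not all inputs occur → does not occur.
Annular stack fails [OR]: Shuttle valve degraded=occurs, Ram stack inoperative=not, #3 blind shear ram is inoperative=occurs, Solenoid lost=not → at least one input occurs → occurs.
Backup path lost [AND]: Annular stack fails=occurs, Reserve annular preventer offline=occurs, Umbilical lost=occurs, Hydraulic pump is down=occurs → all inputs occur → occurs.
Hydraulic supply fails [OR]: Accumulator bank fails=not, Main shuttle valve 2 failed=occurs, Secondary control pod 2 is out=not → at least one input occurs → occurs.
Shear sequence down [OR]: Hydraulic supply fails=occurs, Pilot line 2 is out=not, Inboard pipe ram 2 stuck=not → at least one input occurs → occurs.
Offshore blowout preventer fails to close [AND]: Backup path lost=occurs, Shear sequence down=occurs → all inputs occur → occurs.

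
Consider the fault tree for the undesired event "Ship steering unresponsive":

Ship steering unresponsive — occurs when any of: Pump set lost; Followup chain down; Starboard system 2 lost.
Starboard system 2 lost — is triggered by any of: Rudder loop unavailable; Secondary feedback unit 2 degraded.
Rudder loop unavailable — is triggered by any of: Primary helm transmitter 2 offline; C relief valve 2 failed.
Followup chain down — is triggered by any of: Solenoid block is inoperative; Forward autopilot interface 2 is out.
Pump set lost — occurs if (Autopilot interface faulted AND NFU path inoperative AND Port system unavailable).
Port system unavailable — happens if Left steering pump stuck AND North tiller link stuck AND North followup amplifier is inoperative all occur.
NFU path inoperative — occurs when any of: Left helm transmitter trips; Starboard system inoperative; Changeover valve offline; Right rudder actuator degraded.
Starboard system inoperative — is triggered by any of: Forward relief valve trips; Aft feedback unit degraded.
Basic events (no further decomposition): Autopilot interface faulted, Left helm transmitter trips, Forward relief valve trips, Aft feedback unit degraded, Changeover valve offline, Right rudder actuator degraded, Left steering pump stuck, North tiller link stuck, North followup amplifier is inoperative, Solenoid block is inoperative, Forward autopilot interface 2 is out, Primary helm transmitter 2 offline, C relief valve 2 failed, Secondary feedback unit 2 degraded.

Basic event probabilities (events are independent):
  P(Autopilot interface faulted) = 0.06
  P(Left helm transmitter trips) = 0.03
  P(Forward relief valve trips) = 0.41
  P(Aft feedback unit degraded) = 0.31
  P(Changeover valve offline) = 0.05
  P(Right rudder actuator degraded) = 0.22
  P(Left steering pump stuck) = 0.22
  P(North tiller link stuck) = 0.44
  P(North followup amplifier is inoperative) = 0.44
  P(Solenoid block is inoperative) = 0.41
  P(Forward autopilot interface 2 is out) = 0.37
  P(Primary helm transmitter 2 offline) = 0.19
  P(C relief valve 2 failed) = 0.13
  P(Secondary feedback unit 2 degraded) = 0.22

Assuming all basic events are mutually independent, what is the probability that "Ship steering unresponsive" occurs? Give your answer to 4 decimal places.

0.7961

P(Starboard system inoperative) [OR] = 1 − (1−0.41) × (1−0.31) = 0.592900
P(NFU path inoperative) [OR] = 1 − (1−0.03) × (1−0.592900) × (1−0.05) × (1−0.22) = 0.707389
P(Port system unavailable) [AND] = 0.22 × 0.44 × 0.44 = 0.042592
P(Pump set lost) [AND] = 0.06 × 0.707389 × 0.042592 = 0.001808
P(Followup chain down) [OR] = 1 − (1−0.41) × (1−0.37) = 0.628300
P(Rudder loop unavailable) [OR] = 1 − (1−0.19) × (1−0.13) = 0.295300
P(Starboard system 2 lost) [OR] = 1 − (1−0.295300) × (1−0.22) = 0.450334
P(Ship steering unresponsive) [OR] = 1 − (1−0.001808) × (1−0.628300) × (1−0.450334) = 0.796059
Rounded to 4 decimal places: P(Ship steering unresponsive) ≈ 0.7961.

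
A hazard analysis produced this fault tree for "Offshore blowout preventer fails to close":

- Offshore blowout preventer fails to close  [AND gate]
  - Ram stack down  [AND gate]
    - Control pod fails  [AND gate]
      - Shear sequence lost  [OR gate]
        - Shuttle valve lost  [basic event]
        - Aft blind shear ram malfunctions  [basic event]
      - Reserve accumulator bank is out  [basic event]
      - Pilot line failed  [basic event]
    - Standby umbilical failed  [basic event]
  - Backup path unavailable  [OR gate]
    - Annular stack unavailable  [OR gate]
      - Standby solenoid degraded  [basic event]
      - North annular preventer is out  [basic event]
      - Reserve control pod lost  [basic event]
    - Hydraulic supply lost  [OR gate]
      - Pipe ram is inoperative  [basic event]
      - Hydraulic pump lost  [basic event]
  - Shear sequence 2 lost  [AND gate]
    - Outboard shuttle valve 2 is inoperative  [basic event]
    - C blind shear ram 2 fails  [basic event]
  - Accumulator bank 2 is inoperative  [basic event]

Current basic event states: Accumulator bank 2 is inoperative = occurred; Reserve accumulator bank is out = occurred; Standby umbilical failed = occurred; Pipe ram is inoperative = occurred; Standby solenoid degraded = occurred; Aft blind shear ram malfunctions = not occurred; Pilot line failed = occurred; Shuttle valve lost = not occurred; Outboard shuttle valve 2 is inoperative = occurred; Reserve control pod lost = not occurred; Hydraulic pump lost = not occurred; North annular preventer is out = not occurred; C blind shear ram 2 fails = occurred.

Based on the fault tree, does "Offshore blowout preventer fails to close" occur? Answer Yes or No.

No

Shear sequence lost [OR]: Shuttle valve lost=not, Aft blind shear ram malfunctions=not → no input occurs → does not occur.
Control pod fails [AND]: Shear sequence lost=not, Reserve accumulator bank is out=occurs, Pilot line failed=occurs → not all inputs occur → does not occur.
Ram stack down [AND]: Control pod fails=not, Standby umbilical failed=occurs → not all inputs occur → does not occur.
Annular stack unavailable [OR]: Standby solenoid degraded=occurs, North annular preventer is out=not, Reserve control pod lost=not → at least one input occurs → occurs.
Hydraulic supply lost [OR]: Pipe ram is inoperative=occurs, Hydraulic pump lost=not → at least one input occurs → occurs.
Backup path unavailable [OR]: Annular stack unavailable=occurs, Hydraulic supply lost=occurs → at least one input occurs → occurs.
Shear sequence 2 lost [AND]: Outboard shuttle valve 2 is inoperative=occurs, C blind shear ram 2 fails=occurs → all inputs occur → occurs.
Offshore blowout preventer fails to close [AND]: Ram stack down=not, Backup path unavailable=occurs, Shear sequence 2 lost=occurs, Accumulator bank 2 is inoperative=occurs → not all inputs occur → does not occur.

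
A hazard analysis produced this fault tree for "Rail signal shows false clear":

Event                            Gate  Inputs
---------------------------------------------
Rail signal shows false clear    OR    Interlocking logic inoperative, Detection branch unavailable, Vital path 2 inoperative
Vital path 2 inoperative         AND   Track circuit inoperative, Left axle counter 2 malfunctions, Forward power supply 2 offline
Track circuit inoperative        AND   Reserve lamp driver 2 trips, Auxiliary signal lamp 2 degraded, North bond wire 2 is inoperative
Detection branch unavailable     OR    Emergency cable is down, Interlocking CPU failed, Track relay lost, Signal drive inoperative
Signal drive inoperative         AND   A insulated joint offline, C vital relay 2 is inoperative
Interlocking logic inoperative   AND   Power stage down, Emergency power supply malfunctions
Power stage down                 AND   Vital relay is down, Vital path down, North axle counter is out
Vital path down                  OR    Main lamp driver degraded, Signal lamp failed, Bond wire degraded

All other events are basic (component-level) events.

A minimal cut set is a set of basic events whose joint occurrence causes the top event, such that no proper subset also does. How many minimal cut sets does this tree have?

Vital path down [OR]: union of children's cut sets → 3 cut set(s).
Power stage down [AND]: one cut set from each child combined → 1 × 3 × 1 = 3 cut set(s).
Interlocking logic inoperative [AND]: one cut set from each child combined → 3 × 1 = 3 cut set(s).
Signal drive inoperative [AND]: one cut set from each child combined → 1 × 1 = 1 cut set(s).
Detection branch unavailable [OR]: union of children's cut sets → 4 cut set(s).
Track circuit inoperative [AND]: one cut set from each child combined → 1 × 1 × 1 = 1 cut set(s).
Vital path 2 inoperative [AND]: one cut set from each child combined → 1 × 1 × 1 = 1 cut set(s).
Rail signal shows false clear [OR]: union of children's cut sets → 8 cut set(s).
Minimal cut sets: {Emergency power supply malfunctions, Main lamp driver degraded, North axle counter is out, Vital relay is down}; {Emergency power supply malfunctions, North axle counter is out, Signal lamp failed, Vital relay is down}; {Bond wire degraded, Emergency power supply malfunctions, North axle counter is out, Vital relay is down}; {Emergency cable is down}; {Interlocking CPU failed}; {Track relay lost}; {A insulated joint offline, C vital relay 2 is inoperative}; {Auxiliary signal lamp 2 degraded, Forward power supply 2 offline, Left axle counter 2 malfunctions, North bond wire 2 is inoperative, Reserve lamp driver 2 trips}.

8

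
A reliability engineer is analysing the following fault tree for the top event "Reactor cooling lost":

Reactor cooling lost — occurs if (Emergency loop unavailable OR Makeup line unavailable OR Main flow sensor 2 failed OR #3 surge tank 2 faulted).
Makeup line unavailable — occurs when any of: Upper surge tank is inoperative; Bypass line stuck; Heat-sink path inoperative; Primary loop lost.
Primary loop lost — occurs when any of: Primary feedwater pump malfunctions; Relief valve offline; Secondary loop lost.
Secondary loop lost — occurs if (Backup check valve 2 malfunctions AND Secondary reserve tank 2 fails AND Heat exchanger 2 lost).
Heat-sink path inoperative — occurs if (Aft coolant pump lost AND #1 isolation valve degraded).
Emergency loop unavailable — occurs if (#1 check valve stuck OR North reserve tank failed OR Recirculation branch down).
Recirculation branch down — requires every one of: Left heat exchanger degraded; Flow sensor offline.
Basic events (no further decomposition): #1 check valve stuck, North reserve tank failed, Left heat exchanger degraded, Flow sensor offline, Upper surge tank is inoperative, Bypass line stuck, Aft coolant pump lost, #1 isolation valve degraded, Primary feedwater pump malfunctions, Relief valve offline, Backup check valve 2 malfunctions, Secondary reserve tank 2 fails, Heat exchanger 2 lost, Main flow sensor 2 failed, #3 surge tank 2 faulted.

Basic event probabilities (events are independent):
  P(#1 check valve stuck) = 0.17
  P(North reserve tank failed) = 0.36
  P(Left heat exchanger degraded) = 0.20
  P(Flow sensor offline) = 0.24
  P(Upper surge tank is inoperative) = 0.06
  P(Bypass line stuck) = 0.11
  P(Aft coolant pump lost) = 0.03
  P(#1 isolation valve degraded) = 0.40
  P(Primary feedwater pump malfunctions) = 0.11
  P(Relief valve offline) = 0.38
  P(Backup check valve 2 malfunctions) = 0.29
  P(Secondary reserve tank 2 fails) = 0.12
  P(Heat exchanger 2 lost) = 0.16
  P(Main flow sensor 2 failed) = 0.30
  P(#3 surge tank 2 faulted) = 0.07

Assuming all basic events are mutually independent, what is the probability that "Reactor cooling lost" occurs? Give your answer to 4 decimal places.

0.8507

P(Recirculation branch down) [AND] = 0.20 × 0.24 = 0.048000
P(Emergency loop unavailable) [OR] = 1 − (1−0.17) × (1−0.36) × (1−0.048000) = 0.494298
P(Heat-sink path inoperative) [AND] = 0.03 × 0.40 = 0.012000
P(Secondary loop lost) [AND] = 0.29 × 0.12 × 0.16 = 0.005568
P(Primary loop lost) [OR] = 1 − (1−0.11) × (1−0.38) × (1−0.005568) = 0.451272
P(Makeup line unavailable) [OR] = 1 − (1−0.06) × (1−0.11) × (1−0.012000) × (1−0.451272) = 0.546443
P(Reactor cooling lost) [OR] = 1 − (1−0.494298) × (1−0.546443) × (1−0.30) × (1−0.07) = 0.850684
Rounded to 4 decimal places: P(Reactor cooling lost) ≈ 0.8507.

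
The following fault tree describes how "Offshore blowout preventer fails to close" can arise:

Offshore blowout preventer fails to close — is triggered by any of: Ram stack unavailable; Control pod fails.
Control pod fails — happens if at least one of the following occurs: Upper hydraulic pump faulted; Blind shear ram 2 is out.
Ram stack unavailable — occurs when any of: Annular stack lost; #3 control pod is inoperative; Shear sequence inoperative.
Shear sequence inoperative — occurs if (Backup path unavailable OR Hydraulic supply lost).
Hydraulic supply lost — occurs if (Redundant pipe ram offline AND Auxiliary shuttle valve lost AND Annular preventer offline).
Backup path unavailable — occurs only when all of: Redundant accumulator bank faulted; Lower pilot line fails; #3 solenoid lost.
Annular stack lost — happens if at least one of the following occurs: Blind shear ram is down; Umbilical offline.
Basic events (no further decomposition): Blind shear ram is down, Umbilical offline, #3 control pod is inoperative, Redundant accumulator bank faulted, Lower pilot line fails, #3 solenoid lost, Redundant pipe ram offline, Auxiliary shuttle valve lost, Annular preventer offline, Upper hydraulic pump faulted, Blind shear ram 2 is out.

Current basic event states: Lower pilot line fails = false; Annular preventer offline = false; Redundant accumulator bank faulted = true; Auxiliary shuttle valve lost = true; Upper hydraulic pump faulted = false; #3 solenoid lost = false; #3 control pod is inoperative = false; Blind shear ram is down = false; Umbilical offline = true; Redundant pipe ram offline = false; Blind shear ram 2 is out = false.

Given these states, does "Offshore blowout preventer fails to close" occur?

Annular stack lost [OR]: Blind shear ram is down=not, Umbilical offline=occurs → at least one input occurs → occurs.
Backup path unavailable [AND]: Redundant accumulator bank faulted=occurs, Lower pilot line fails=not, #3 solenoid lost=not → not all inputs occur → does not occur.
Hydraulic supply lost [AND]: Redundant pipe ram offline=not, Auxiliary shuttle valve lost=occurs, Annular preventer offline=not → not all inputs occur → does not occur.
Shear sequence inoperative [OR]: Backup path unavailable=not, Hydraulic supply lost=not → no input occurs → does not occur.
Ram stack unavailable [OR]: Annular stack lost=occurs, #3 control pod is inoperative=not, Shear sequence inoperative=not → at least one input occurs → occurs.
Control pod fails [OR]: Upper hydraulic pump faulted=not, Blind shear ram 2 is out=not → no input occurs → does not occur.
Offshore blowout preventer fails to close [OR]: Ram stack unavailable=occurs, Control pod fails=not → at least one input occurs → occurs.

Yes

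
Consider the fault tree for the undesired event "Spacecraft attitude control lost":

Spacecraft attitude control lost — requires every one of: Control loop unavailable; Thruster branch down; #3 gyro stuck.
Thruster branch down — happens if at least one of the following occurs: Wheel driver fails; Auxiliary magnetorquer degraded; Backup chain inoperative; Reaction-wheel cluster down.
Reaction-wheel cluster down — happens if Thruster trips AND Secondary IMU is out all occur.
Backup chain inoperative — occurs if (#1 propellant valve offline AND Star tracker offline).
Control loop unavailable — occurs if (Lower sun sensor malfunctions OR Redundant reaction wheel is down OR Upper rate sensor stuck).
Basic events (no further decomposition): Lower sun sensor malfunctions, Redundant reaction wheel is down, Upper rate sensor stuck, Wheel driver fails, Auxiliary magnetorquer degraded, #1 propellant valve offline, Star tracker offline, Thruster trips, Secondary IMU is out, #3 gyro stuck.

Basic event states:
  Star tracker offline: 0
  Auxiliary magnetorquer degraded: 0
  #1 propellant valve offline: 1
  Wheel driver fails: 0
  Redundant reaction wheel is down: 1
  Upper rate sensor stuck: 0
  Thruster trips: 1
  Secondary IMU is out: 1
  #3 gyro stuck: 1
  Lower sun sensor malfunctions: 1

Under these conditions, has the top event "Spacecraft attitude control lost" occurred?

Control loop unavailable [OR]: Lower sun sensor malfunctions=occurs, Redundant reaction wheel is down=occurs, Upper rate sensor stuck=not → at least one input occurs → occurs.
Backup chain inoperative [AND]: #1 propellant valve offline=occurs, Star tracker offline=not → not all inputs occur → does not occur.
Reaction-wheel cluster down [AND]: Thruster trips=occurs, Secondary IMU is out=occurs → all inputs occur → occurs.
Thruster branch down [OR]: Wheel driver fails=not, Auxiliary magnetorquer degraded=not, Backup chain inoperative=not, Reaction-wheel cluster down=occurs → at least one input occurs → occurs.
Spacecraft attitude control lost [AND]: Control loop unavailable=occurs, Thruster branch down=occurs, #3 gyro stuck=occurs → all inputs occur → occurs.

Yes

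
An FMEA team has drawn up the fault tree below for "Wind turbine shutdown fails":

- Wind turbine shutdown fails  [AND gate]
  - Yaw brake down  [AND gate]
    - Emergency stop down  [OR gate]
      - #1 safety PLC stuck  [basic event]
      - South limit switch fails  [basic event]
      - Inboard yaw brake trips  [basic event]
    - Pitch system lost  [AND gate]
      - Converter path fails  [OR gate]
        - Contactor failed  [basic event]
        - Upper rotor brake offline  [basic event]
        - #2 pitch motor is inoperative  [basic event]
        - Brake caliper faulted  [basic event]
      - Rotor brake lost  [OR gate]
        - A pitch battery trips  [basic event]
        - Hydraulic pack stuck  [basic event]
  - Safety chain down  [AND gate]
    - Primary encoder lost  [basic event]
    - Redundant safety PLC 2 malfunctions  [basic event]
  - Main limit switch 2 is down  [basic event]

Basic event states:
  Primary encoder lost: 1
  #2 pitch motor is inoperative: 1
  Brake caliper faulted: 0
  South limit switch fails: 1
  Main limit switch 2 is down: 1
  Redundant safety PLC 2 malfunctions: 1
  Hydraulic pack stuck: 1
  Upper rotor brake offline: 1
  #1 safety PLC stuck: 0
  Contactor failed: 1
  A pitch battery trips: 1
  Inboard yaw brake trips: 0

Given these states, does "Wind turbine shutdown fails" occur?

Yes

Emergency stop down [OR]: #1 safety PLC stuck=not, South limit switch fails=occurs, Inboard yaw brake trips=not → at least one input occurs → occurs.
Converter path fails [OR]: Contactor failed=occurs, Upper rotor brake offline=occurs, #2 pitch motor is inoperative=occurs, Brake caliper faulted=not → at least one input occurs → occurs.
Rotor brake lost [OR]: A pitch battery trips=occurs, Hydraulic pack stuck=occurs → at least one input occurs → occurs.
Pitch system lost [AND]: Converter path fails=occurs, Rotor brake lost=occurs → all inputs occur → occurs.
Yaw brake down [AND]: Emergency stop down=occurs, Pitch system lost=occurs → all inputs occur → occurs.
Safety chain down [AND]: Primary encoder lost=occurs, Redundant safety PLC 2 malfunctions=occurs → all inputs occur → occurs.
Wind turbine shutdown fails [AND]: Yaw brake down=occurs, Safety chain down=occurs, Main limit switch 2 is down=occurs → all inputs occur → occurs.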